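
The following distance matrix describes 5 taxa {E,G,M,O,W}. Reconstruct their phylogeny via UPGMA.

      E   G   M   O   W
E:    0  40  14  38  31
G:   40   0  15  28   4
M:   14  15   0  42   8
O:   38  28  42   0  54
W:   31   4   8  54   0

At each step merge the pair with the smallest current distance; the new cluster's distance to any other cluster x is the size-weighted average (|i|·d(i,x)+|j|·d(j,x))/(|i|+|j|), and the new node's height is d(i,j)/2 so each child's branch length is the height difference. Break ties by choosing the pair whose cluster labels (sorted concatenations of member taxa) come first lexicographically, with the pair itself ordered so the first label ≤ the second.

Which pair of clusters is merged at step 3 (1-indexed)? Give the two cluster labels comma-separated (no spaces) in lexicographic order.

E,GMW

1. join G+W (d=4) ⇒ GW; edges |G|=2, |W|=2
  updated: d(E,GW)=71/2, d(GW,M)=23/2, d(GW,O)=41
2. join GW+M (d=23/2) ⇒ GMW; edges |GW|=15/4, |M|=23/4
  updated: d(E,GMW)=85/3, d(GMW,O)=124/3
3. join E+GMW (d=85/3) ⇒ EGMW; edges |E|=85/6, |GMW|=101/12
  updated: d(EGMW,O)=81/2
4. join EGMW+O (d=81/2) ⇒ EGMOW; edges |EGMW|=73/12, |O|=81/4
final tree: ((E:85/6,((G:2,W:2):15/4,M:23/4):101/12):73/12,O:81/4)
total length: 749/12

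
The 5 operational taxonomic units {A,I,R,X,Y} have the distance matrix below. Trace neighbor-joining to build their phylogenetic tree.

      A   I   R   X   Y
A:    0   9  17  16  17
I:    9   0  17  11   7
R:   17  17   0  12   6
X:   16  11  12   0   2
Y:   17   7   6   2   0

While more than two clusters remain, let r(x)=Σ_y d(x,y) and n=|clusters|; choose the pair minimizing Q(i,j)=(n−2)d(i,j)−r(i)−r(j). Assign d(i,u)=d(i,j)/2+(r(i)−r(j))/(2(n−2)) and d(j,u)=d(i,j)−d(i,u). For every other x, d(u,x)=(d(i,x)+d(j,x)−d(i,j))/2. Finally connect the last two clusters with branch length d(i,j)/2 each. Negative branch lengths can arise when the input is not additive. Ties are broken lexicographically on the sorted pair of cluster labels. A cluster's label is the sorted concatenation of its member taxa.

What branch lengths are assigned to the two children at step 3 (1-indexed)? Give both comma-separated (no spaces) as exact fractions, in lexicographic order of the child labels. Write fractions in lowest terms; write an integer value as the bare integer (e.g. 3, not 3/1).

1. join A+I (d=9, Q=-76) ⇒ AI; edges |A|=7, |I|=2
  updated: d(AI,R)=25/2, d(AI,X)=9, d(AI,Y)=15/2
2. join AI+R (d=25/2, Q=-69/2) ⇒ AIR; edges |AI|=47/8, |R|=53/8
  updated: d(AIR,X)=17/4, d(AIR,Y)=1/2
3. join AIR+X (d=17/4, Q=-27/4) ⇒ AIRX; edges |AIR|=11/8, |X|=23/8
  updated: d(AIRX,Y)=-7/8
4. join AIRX+Y (d=-7/8) ⇒ AIRXY; edges |AIRX|=-7/16, |Y|=-7/16
final tree: ((((A:7,I:2):47/8,R:53/8):11/8,X:23/8):-7/16,Y:-7/16)
total length: 199/8

11/8,23/8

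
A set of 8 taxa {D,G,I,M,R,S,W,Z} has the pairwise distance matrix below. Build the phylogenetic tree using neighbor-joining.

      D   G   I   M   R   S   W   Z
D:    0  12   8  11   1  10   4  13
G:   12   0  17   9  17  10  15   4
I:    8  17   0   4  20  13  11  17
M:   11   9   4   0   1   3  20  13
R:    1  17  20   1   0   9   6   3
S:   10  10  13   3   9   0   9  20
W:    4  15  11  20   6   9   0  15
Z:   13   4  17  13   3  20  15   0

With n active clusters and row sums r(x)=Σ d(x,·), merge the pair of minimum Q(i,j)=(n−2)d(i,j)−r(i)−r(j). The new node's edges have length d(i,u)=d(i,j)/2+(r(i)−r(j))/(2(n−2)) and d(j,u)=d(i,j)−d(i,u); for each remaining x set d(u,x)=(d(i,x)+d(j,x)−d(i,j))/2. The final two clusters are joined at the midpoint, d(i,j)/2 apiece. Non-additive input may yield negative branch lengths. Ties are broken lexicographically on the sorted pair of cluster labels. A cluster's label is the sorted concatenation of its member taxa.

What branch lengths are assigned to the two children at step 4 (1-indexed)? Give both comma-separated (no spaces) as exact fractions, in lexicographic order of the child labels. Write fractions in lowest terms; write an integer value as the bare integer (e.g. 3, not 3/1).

149/24,55/24

iteration 1: select G,Z (d=4, Q=-145); attach at lengths (23/12, 25/12); label the merged cluster GZ
  updated: d(D,GZ)=21/2, d(GZ,I)=15, d(GZ,M)=9, d(GZ,R)=8, d(GZ,S)=13, d(GZ,W)=13
iteration 2: select I,M (d=4, Q=-99); attach at lengths (43/10, -3/10); label the merged cluster IM
  updated: d(D,IM)=15/2, d(GZ,IM)=10, d(IM,R)=17/2, d(IM,S)=6, d(IM,W)=27/2
iteration 3: select IM,S (d=6, Q=-137/2); attach at lengths (45/16, 51/16); label the merged cluster IMS
  updated: d(D,IMS)=23/4, d(GZ,IMS)=17/2, d(IMS,R)=23/4, d(IMS,W)=33/4
iteration 4: select GZ,IMS (d=17/2, Q=-171/4); attach at lengths (149/24, 55/24); label the merged cluster GIMSZ
  updated: d(D,GIMSZ)=31/8, d(GIMSZ,R)=21/8, d(GIMSZ,W)=51/8
iteration 5: select D,W (d=4, Q=-69/4); attach at lengths (1/8, 31/8); label the merged cluster DW
  updated: d(DW,GIMSZ)=25/8, d(DW,R)=3/2
iteration 6: select DW,GIMSZ (d=25/8, Q=-29/4); attach at lengths (1, 17/8); label the merged cluster DGIMSWZ
  updated: d(DGIMSWZ,R)=1/2
iteration 7: select DGIMSWZ,R (d=1/2); attach at lengths (1/4, 1/4); label the merged cluster DGIMRSWZ
final tree: (((D:1/8,W:31/8):1,((G:23/12,Z:25/12):149/24,((I:43/10,M:-3/10):45/16,S:51/16):55/24):17/8):1/4,R:1/4)
total length: 241/8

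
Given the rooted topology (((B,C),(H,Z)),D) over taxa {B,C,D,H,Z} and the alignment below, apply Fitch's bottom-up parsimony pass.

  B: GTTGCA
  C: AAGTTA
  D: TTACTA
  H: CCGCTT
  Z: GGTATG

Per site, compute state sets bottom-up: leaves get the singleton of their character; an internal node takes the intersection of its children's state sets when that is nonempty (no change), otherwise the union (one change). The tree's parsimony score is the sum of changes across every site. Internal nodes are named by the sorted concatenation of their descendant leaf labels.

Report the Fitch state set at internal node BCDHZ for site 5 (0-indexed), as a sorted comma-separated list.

BC@0: {G} ∪ {A} = {A,G} (union, +1)
HZ@0: {C} ∪ {G} = {C,G} (union, +1)
BCHZ@0: {A,G} ∩ {C,G} = {G} (intersection, +0)
BCDHZ@0: {G} ∪ {T} = {G,T} (union, +1)
BC@1: {T} ∪ {A} = {A,T} (union, +1)
HZ@1: {C} ∪ {G} = {C,G} (union, +1)
BCHZ@1: {A,T} ∪ {C,G} = {A,C,G,T} (union, +1)
BCDHZ@1: {A,C,G,T} ∩ {T} = {T} (intersection, +0)
BC@2: {T} ∪ {G} = {G,T} (union, +1)
HZ@2: {G} ∪ {T} = {G,T} (union, +1)
BCHZ@2: {G,T} ∩ {G,T} = {G,T} (intersection, +0)
BCDHZ@2: {G,T} ∪ {A} = {A,G,T} (union, +1)
BC@3: {G} ∪ {T} = {G,T} (union, +1)
HZ@3: {C} ∪ {A} = {A,C} (union, +1)
BCHZ@3: {G,T} ∪ {A,C} = {A,C,G,T} (union, +1)
BCDHZ@3: {A,C,G,T} ∩ {C} = {C} (intersection, +0)
BC@4: {C} ∪ {T} = {C,T} (union, +1)
HZ@4: {T} ∩ {T} = {T} (intersection, +0)
BCHZ@4: {C,T} ∩ {T} = {T} (intersection, +0)
BCDHZ@4: {T} ∩ {T} = {T} (intersection, +0)
BC@5: {A} ∩ {A} = {A} (intersection, +0)
HZ@5: {T} ∪ {G} = {G,T} (union, +1)
BCHZ@5: {A} ∪ {G,T} = {A,G,T} (union, +1)
BCDHZ@5: {A,G,T} ∩ {A} = {A} (intersection, +0)
per-site changes: [3, 3, 3, 3, 1, 2]; total = 15

A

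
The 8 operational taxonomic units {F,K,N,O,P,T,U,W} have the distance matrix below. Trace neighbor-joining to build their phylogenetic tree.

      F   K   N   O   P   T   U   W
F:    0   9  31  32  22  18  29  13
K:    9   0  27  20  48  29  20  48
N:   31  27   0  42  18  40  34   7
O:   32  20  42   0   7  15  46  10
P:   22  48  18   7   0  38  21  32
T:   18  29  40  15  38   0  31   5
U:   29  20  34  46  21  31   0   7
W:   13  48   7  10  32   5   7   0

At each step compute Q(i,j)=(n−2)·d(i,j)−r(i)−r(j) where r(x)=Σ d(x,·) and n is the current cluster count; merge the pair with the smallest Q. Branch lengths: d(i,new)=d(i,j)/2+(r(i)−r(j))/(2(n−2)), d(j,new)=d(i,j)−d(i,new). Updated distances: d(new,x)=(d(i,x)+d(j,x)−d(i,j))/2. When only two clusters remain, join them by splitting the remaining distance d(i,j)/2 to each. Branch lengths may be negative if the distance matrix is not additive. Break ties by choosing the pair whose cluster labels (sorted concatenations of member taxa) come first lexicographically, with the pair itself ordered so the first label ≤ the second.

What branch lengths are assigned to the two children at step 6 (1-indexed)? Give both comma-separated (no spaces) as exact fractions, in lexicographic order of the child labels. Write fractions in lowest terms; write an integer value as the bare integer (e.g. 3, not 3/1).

iteration 1: select O,P (d=7, Q=-316); attach at lengths (7/3, 14/3); label the merged cluster OP
  updated: d(F,OP)=47/2, d(K,OP)=61/2, d(N,OP)=53/2, d(OP,T)=23, d(OP,U)=30, d(OP,W)=35/2
iteration 2: select F,K (d=9, Q=-242); attach at lengths (1/2, 17/2); label the merged cluster FK
  updated: d(FK,N)=49/2, d(FK,OP)=45/2, d(FK,T)=19, d(FK,U)=20, d(FK,W)=26
iteration 3: select N,W (d=7, Q=-333/2); attach at lengths (195/16, -83/16); label the merged cluster NW
  updated: d(FK,NW)=87/4, d(NW,OP)=37/2, d(NW,T)=19, d(NW,U)=17
iteration 4: select NW,U (d=17, Q=-493/4); attach at lengths (39/8, 97/8); label the merged cluster NUW
  updated: d(FK,NUW)=99/8, d(NUW,OP)=63/4, d(NUW,T)=33/2
iteration 5: select FK,T (d=19, Q=-595/8); attach at lengths (267/32, 341/32); label the merged cluster FKT
  updated: d(FKT,NUW)=79/16, d(FKT,OP)=53/4
iteration 6: select FKT,NUW (d=79/16, Q=-543/16); attach at lengths (39/32, 119/32); label the merged cluster FKNTUW
  updated: d(FKNTUW,OP)=385/32
iteration 7: select FKNTUW,OP (d=385/32); attach at lengths (385/64, 385/64); label the merged cluster FKNOPTUW
final tree: ((((F:1/2,K:17/2):267/32,T:341/32):39/32,((N:195/16,W:-83/16):39/8,U:97/8):119/32):385/64,(O:7/3,P:14/3):385/64)
total length: 2431/32

39/32,119/32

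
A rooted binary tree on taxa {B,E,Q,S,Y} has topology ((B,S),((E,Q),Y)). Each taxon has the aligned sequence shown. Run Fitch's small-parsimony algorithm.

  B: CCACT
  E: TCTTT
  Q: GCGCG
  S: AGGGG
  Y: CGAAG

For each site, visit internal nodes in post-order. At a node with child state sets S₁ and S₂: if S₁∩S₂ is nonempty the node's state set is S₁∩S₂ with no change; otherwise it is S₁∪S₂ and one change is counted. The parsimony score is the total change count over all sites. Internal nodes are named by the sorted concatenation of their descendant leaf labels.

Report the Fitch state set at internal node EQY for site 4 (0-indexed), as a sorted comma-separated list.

[col 0] BS: children B:{C}, S:{A} ∪→ {A,C}; cost 1
[col 0] EQ: children E:{T}, Q:{G} ∪→ {G,T}; cost 1
[col 0] EQY: children EQ:{G,T}, Y:{C} ∪→ {C,G,T}; cost 1
[col 0] BEQSY: children BS:{A,C}, EQY:{C,G,T} ∩→ {C}; cost 0
[col 1] BS: children B:{C}, S:{G} ∪→ {C,G}; cost 1
[col 1] EQ: children E:{C}, Q:{C} ∩→ {C}; cost 0
[col 1] EQY: children EQ:{C}, Y:{G} ∪→ {C,G}; cost 1
[col 1] BEQSY: children BS:{C,G}, EQY:{C,G} ∩→ {C,G}; cost 0
[col 2] BS: children B:{A}, S:{G} ∪→ {A,G}; cost 1
[col 2] EQ: children E:{T}, Q:{G} ∪→ {G,T}; cost 1
[col 2] EQY: children EQ:{G,T}, Y:{A} ∪→ {A,G,T}; cost 1
[col 2] BEQSY: children BS:{A,G}, EQY:{A,G,T} ∩→ {A,G}; cost 0
[col 3] BS: children B:{C}, S:{G} ∪→ {C,G}; cost 1
[col 3] EQ: children E:{T}, Q:{C} ∪→ {C,T}; cost 1
[col 3] EQY: children EQ:{C,T}, Y:{A} ∪→ {A,C,T}; cost 1
[col 3] BEQSY: children BS:{C,G}, EQY:{A,C,T} ∩→ {C}; cost 0
[col 4] BS: children B:{T}, S:{G} ∪→ {G,T}; cost 1
[col 4] EQ: children E:{T}, Q:{G} ∪→ {G,T}; cost 1
[col 4] EQY: children EQ:{G,T}, Y:{G} ∩→ {G}; cost 0
[col 4] BEQSY: children BS:{G,T}, EQY:{G} ∩→ {G}; cost 0
per-site changes: [3, 2, 3, 3, 2]; total = 13

G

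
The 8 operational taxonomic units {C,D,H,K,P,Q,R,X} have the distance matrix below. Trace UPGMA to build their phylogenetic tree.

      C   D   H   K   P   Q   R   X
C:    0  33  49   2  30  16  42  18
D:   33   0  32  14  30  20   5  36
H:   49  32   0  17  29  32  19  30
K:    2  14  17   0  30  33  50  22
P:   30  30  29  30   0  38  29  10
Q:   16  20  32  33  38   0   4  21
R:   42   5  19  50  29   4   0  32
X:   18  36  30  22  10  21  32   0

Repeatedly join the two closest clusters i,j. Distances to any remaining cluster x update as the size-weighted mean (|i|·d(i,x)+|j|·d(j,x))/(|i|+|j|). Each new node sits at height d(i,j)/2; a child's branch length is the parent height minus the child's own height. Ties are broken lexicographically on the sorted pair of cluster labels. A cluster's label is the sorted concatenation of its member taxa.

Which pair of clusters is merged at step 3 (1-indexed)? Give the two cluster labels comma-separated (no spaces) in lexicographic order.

P,X

step 1: merge (C,K) at d=2; branch lengths C→1, K→1; new cluster CK
  updated: d(CK,D)=47/2, d(CK,H)=33, d(CK,P)=30, d(CK,Q)=49/2, d(CK,R)=46, d(CK,X)=20
step 2: merge (Q,R) at d=4; branch lengths Q→2, R→2; new cluster QR
  updated: d(CK,QR)=141/4, d(D,QR)=25/2, d(H,QR)=51/2, d(P,QR)=67/2, d(QR,X)=53/2
step 3: merge (P,X) at d=10; branch lengths P→5, X→5; new cluster PX
  updated: d(CK,PX)=25, d(D,PX)=33, d(H,PX)=59/2, d(PX,QR)=30
step 4: merge (D,QR) at d=25/2; branch lengths D→25/4, QR→17/4; new cluster DQR
  updated: d(CK,DQR)=94/3, d(DQR,H)=83/3, d(DQR,PX)=31
step 5: merge (CK,PX) at d=25; branch lengths CK→23/2, PX→15/2; new cluster CKPX
  updated: d(CKPX,DQR)=187/6, d(CKPX,H)=125/4
step 6: merge (DQR,H) at d=83/3; branch lengths DQR→91/12, H→83/6; new cluster DHQR
  updated: d(CKPX,DHQR)=499/16
step 7: merge (CKPX,DHQR) at d=499/16; branch lengths CKPX→99/32, DHQR→169/96; new cluster CDHKPQRX
final tree: (((C:1,K:1):23/2,(P:5,X:5):15/2):99/32,((D:25/4,(Q:2,R:2):17/4):91/12,H:83/6):169/96)
total length: 3445/48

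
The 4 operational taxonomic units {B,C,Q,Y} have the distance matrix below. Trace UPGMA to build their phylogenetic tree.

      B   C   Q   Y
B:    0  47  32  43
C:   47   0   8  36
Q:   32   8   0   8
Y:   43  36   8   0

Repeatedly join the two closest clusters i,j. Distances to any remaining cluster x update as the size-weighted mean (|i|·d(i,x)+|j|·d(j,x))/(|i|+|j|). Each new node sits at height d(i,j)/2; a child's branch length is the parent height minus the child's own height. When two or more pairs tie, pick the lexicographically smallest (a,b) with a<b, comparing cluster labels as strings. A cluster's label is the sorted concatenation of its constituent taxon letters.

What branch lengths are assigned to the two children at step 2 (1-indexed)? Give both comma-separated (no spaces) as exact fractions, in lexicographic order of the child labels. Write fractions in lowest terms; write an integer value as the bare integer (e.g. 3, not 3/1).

7,11

1. join C+Q (d=8) ⇒ CQ; edges |C|=4, |Q|=4
  updated: d(B,CQ)=79/2, d(CQ,Y)=22
2. join CQ+Y (d=22) ⇒ CQY; edges |CQ|=7, |Y|=11
  updated: d(B,CQY)=122/3
3. join B+CQY (d=122/3) ⇒ BCQY; edges |B|=61/3, |CQY|=28/3
final tree: (B:61/3,((C:4,Q:4):7,Y:11):28/3)
total length: 167/3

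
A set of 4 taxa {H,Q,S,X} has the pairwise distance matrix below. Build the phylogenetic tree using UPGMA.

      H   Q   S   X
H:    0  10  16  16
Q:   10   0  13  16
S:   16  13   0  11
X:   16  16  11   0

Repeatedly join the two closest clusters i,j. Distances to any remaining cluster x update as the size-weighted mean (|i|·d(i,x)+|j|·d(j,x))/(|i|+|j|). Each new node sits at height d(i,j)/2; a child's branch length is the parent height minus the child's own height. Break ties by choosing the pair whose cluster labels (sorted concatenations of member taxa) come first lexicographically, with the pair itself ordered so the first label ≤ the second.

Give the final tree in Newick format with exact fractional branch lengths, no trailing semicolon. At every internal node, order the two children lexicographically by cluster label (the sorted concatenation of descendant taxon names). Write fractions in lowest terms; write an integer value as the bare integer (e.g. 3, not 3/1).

iteration 1: select H,Q (d=10); attach at lengths (5, 5); label the merged cluster HQ
  updated: d(HQ,S)=29/2, d(HQ,X)=16
iteration 2: select S,X (d=11); attach at lengths (11/2, 11/2); label the merged cluster SX
  updated: d(HQ,SX)=61/4
iteration 3: select HQ,SX (d=61/4); attach at lengths (21/8, 17/8); label the merged cluster HQSX
final tree: ((H:5,Q:5):21/8,(S:11/2,X:11/2):17/8)
total length: 103/4

((H:5,Q:5):21/8,(S:11/2,X:11/2):17/8)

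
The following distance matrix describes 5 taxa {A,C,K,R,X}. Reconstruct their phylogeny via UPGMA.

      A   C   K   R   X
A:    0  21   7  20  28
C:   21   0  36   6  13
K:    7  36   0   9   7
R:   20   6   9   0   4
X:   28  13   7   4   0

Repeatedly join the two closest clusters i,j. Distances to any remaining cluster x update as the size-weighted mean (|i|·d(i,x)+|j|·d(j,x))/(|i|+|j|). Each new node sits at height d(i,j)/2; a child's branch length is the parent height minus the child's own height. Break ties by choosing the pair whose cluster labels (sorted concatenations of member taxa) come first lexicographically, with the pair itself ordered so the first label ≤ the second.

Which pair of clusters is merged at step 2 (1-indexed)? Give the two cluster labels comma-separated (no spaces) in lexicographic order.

step 1: merge (R,X) at d=4; branch lengths R→2, X→2; new cluster RX
  updated: d(A,RX)=24, d(C,RX)=19/2, d(K,RX)=8
step 2: merge (A,K) at d=7; branch lengths A→7/2, K→7/2; new cluster AK
  updated: d(AK,C)=57/2, d(AK,RX)=16
step 3: merge (C,RX) at d=19/2; branch lengths C→19/4, RX→11/4; new cluster CRX
  updated: d(AK,CRX)=121/6
step 4: merge (AK,CRX) at d=121/6; branch lengths AK→79/12, CRX→16/3; new cluster ACKRX
final tree: ((A:7/2,K:7/2):79/12,(C:19/4,(R:2,X:2):11/4):16/3)
total length: 365/12

A,K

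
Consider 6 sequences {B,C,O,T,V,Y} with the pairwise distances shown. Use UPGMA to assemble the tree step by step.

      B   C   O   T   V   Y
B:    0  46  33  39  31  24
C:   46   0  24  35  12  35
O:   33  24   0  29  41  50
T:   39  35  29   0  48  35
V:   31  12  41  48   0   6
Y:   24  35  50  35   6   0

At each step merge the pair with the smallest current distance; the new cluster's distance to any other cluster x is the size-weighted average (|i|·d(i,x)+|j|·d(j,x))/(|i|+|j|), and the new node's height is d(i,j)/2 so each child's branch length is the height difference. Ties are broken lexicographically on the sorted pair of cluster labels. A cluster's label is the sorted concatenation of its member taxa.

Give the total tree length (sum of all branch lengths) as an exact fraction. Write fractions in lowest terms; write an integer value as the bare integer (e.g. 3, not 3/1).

2021/24

1. join V+Y (d=6) ⇒ VY; edges |V|=3, |Y|=3
  updated: d(B,VY)=55/2, d(C,VY)=47/2, d(O,VY)=91/2, d(T,VY)=83/2
2. join C+VY (d=47/2) ⇒ CVY; edges |C|=47/4, |VY|=35/4
  updated: d(B,CVY)=101/3, d(CVY,O)=115/3, d(CVY,T)=118/3
3. join O+T (d=29) ⇒ OT; edges |O|=29/2, |T|=29/2
  updated: d(B,OT)=36, d(CVY,OT)=233/6
4. join B+CVY (d=101/3) ⇒ BCVY; edges |B|=101/6, |CVY|=61/12
  updated: d(BCVY,OT)=305/8
5. join BCVY+OT (d=305/8) ⇒ BCOTVY; edges |BCVY|=107/48, |OT|=73/16
final tree: ((B:101/6,(C:47/4,(V:3,Y:3):35/4):61/12):107/48,(O:29/2,T:29/2):73/16)
total length: 2021/24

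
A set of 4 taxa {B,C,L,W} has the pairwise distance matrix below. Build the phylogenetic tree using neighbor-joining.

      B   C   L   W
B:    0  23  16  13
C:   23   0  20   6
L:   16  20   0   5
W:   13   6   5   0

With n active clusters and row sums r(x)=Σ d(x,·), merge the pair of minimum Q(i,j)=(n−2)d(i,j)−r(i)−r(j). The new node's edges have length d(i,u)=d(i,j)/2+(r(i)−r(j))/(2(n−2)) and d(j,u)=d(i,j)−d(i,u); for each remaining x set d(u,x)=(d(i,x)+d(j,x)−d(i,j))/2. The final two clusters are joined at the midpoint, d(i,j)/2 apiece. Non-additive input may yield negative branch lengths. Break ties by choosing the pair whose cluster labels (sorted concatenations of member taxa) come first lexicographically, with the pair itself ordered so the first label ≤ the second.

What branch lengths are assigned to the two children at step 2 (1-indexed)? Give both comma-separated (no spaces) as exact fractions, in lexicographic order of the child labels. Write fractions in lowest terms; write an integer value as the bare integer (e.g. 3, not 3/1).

1. join B+L (d=16, Q=-61) ⇒ BL; edges |B|=43/4, |L|=21/4
  updated: d(BL,C)=27/2, d(BL,W)=1
2. join BL+C (d=27/2, Q=-41/2) ⇒ BCL; edges |BL|=17/4, |C|=37/4
  updated: d(BCL,W)=-13/4
3. join BCL+W (d=-13/4) ⇒ BCLW; edges |BCL|=-13/8, |W|=-13/8
final tree: (((B:43/4,L:21/4):17/4,C:37/4):-13/8,W:-13/8)
total length: 105/4

17/4,37/4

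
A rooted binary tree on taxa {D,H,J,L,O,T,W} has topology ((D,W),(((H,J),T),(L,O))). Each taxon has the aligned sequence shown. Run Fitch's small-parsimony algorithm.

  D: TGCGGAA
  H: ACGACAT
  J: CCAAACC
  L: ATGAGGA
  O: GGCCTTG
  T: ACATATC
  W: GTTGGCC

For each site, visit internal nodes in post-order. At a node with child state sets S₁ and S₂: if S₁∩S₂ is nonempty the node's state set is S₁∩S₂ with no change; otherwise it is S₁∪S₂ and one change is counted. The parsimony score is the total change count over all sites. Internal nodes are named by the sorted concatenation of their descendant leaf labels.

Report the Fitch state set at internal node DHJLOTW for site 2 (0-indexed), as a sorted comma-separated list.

site 0, node DW: D={T} ∪ W={G} → {G,T} (+1)
site 0, node HJ: H={A} ∪ J={C} → {A,C} (+1)
site 0, node HJT: HJ={A,C} ∩ T={A} → {A} (+0)
site 0, node LO: L={A} ∪ O={G} → {A,G} (+1)
site 0, node HJLOT: HJT={A} ∩ LO={A,G} → {A} (+0)
site 0, node DHJLOTW: DW={G,T} ∪ HJLOT={A} → {A,G,T} (+1)
site 1, node DW: D={G} ∪ W={T} → {G,T} (+1)
site 1, node HJ: H={C} ∩ J={C} → {C} (+0)
site 1, node HJT: HJ={C} ∩ T={C} → {C} (+0)
site 1, node LO: L={T} ∪ O={G} → {G,T} (+1)
site 1, node HJLOT: HJT={C} ∪ LO={G,T} → {C,G,T} (+1)
site 1, node DHJLOTW: DW={G,T} ∩ HJLOT={C,G,T} → {G,T} (+0)
site 2, node DW: D={C} ∪ W={T} → {C,T} (+1)
site 2, node HJ: H={G} ∪ J={A} → {A,G} (+1)
site 2, node HJT: HJ={A,G} ∩ T={A} → {A} (+0)
site 2, node LO: L={G} ∪ O={C} → {C,G} (+1)
site 2, node HJLOT: HJT={A} ∪ LO={C,G} → {A,C,G} (+1)
site 2, node DHJLOTW: DW={C,T} ∩ HJLOT={A,C,G} → {C} (+0)
site 3, node DW: D={G} ∩ W={G} → {G} (+0)
site 3, node HJ: H={A} ∩ J={A} → {A} (+0)
site 3, node HJT: HJ={A} ∪ T={T} → {A,T} (+1)
site 3, node LO: L={A} ∪ O={C} → {A,C} (+1)
site 3, node HJLOT: HJT={A,T} ∩ LO={A,C} → {A} (+0)
site 3, node DHJLOTW: DW={G} ∪ HJLOT={A} → {A,G} (+1)
site 4, node DW: D={G} ∩ W={G} → {G} (+0)
site 4, node HJ: H={C} ∪ J={A} → {A,C} (+1)
site 4, node HJT: HJ={A,C} ∩ T={A} → {A} (+0)
site 4, node LO: L={G} ∪ O={T} → {G,T} (+1)
site 4, node HJLOT: HJT={A} ∪ LO={G,T} → {A,G,T} (+1)
site 4, node DHJLOTW: DW={G} ∩ HJLOT={A,G,T} → {G} (+0)
site 5, node DW: D={A} ∪ W={C} → {A,C} (+1)
site 5, node HJ: H={A} ∪ J={C} → {A,C} (+1)
site 5, node HJT: HJ={A,C} ∪ T={T} → {A,C,T} (+1)
site 5, node LO: L={G} ∪ O={T} → {G,T} (+1)
site 5, node HJLOT: HJT={A,C,T} ∩ LO={G,T} → {T} (+0)
site 5, node DHJLOTW: DW={A,C} ∪ HJLOT={T} → {A,C,T} (+1)
site 6, node DW: D={A} ∪ W={C} → {A,C} (+1)
site 6, node HJ: H={T} ∪ J={C} → {C,T} (+1)
site 6, node HJT: HJ={C,T} ∩ T={C} → {C} (+0)
site 6, node LO: L={A} ∪ O={G} → {A,G} (+1)
site 6, node HJLOT: HJT={C} ∪ LO={A,G} → {A,C,G} (+1)
site 6, node DHJLOTW: DW={A,C} ∩ HJLOT={A,C,G} → {A,C} (+0)
per-site changes: [4, 3, 4, 3, 3, 5, 4]; total = 26

C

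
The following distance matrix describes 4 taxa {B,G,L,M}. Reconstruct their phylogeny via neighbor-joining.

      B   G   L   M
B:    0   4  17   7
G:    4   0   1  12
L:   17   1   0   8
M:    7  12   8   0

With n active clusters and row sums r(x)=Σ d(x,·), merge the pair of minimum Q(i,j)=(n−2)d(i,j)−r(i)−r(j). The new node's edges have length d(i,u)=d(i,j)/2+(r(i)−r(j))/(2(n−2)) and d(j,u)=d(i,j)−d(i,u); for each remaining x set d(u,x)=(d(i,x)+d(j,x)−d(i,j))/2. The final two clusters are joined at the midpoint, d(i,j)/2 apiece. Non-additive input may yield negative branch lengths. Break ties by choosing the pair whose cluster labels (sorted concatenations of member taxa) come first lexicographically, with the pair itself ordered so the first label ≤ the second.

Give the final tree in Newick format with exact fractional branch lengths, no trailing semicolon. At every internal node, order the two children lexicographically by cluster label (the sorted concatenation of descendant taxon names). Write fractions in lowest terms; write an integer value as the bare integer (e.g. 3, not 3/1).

(((B:15/4,M:13/4):25/4,G:-7/4):11/8,L:11/8)

1. join B+M (d=7, Q=-41) ⇒ BM; edges |B|=15/4, |M|=13/4
  updated: d(BM,G)=9/2, d(BM,L)=9
2. join BM+G (d=9/2, Q=-29/2) ⇒ BGM; edges |BM|=25/4, |G|=-7/4
  updated: d(BGM,L)=11/4
3. join BGM+L (d=11/4) ⇒ BGLM; edges |BGM|=11/8, |L|=11/8
final tree: (((B:15/4,M:13/4):25/4,G:-7/4):11/8,L:11/8)
total length: 57/4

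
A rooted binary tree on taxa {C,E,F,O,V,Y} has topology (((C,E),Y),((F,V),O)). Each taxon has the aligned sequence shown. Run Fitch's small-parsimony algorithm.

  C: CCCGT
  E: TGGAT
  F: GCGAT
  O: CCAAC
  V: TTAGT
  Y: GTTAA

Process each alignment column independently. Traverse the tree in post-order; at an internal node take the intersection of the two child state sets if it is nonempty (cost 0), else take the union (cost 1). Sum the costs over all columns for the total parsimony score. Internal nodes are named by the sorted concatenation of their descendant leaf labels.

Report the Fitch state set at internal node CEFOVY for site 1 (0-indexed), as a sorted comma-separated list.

[col 0] CE: children C:{C}, E:{T} ∪→ {C,T}; cost 1
[col 0] CEY: children CE:{C,T}, Y:{G} ∪→ {C,G,T}; cost 1
[col 0] FV: children F:{G}, V:{T} ∪→ {G,T}; cost 1
[col 0] FOV: children FV:{G,T}, O:{C} ∪→ {C,G,T}; cost 1
[col 0] CEFOVY: children CEY:{C,G,T}, FOV:{C,G,T} ∩→ {C,G,T}; cost 0
[col 1] CE: children C:{C}, E:{G} ∪→ {C,G}; cost 1
[col 1] CEY: children CE:{C,G}, Y:{T} ∪→ {C,G,T}; cost 1
[col 1] FV: children F:{C}, V:{T} ∪→ {C,T}; cost 1
[col 1] FOV: children FV:{C,T}, O:{C} ∩→ {C}; cost 0
[col 1] CEFOVY: children CEY:{C,G,T}, FOV:{C} ∩→ {C}; cost 0
[col 2] CE: children C:{C}, E:{G} ∪→ {C,G}; cost 1
[col 2] CEY: children CE:{C,G}, Y:{T} ∪→ {C,G,T}; cost 1
[col 2] FV: children F:{G}, V:{A} ∪→ {A,G}; cost 1
[col 2] FOV: children FV:{A,G}, O:{A} ∩→ {A}; cost 0
[col 2] CEFOVY: children CEY:{C,G,T}, FOV:{A} ∪→ {A,C,G,T}; cost 1
[col 3] CE: children C:{G}, E:{A} ∪→ {A,G}; cost 1
[col 3] CEY: children CE:{A,G}, Y:{A} ∩→ {A}; cost 0
[col 3] FV: children F:{A}, V:{G} ∪→ {A,G}; cost 1
[col 3] FOV: children FV:{A,G}, O:{A} ∩→ {A}; cost 0
[col 3] CEFOVY: children CEY:{A}, FOV:{A} ∩→ {A}; cost 0
[col 4] CE: children C:{T}, E:{T} ∩→ {T}; cost 0
[col 4] CEY: children CE:{T}, Y:{A} ∪→ {A,T}; cost 1
[col 4] FV: children F:{T}, V:{T} ∩→ {T}; cost 0
[col 4] FOV: children FV:{T}, O:{C} ∪→ {C,T}; cost 1
[col 4] CEFOVY: children CEY:{A,T}, FOV:{C,T} ∩→ {T}; cost 0
per-site changes: [4, 3, 4, 2, 2]; total = 15

C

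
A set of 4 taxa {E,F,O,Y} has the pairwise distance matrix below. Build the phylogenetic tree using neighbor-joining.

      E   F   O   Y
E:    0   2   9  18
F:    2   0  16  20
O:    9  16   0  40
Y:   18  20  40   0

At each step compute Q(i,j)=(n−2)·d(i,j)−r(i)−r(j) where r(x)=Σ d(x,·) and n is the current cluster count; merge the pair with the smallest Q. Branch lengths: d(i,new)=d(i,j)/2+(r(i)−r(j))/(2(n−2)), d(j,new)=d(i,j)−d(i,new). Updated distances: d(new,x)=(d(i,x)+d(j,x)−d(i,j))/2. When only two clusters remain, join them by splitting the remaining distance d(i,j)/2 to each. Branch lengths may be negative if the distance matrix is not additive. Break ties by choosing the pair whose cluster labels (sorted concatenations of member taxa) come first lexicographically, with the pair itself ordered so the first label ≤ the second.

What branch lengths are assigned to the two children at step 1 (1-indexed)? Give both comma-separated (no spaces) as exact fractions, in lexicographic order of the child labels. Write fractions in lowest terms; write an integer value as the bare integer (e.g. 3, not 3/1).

-9/2,27/2

iteration 1: select E,O (d=9, Q=-76); attach at lengths (-9/2, 27/2); label the merged cluster EO
  updated: d(EO,F)=9/2, d(EO,Y)=49/2
iteration 2: select EO,F (d=9/2, Q=-49); attach at lengths (9/2, 0); label the merged cluster EFO
  updated: d(EFO,Y)=20
iteration 3: select EFO,Y (d=20); attach at lengths (10, 10); label the merged cluster EFOY
final tree: (((E:-9/2,O:27/2):9/2,F:0):10,Y:10)
total length: 67/2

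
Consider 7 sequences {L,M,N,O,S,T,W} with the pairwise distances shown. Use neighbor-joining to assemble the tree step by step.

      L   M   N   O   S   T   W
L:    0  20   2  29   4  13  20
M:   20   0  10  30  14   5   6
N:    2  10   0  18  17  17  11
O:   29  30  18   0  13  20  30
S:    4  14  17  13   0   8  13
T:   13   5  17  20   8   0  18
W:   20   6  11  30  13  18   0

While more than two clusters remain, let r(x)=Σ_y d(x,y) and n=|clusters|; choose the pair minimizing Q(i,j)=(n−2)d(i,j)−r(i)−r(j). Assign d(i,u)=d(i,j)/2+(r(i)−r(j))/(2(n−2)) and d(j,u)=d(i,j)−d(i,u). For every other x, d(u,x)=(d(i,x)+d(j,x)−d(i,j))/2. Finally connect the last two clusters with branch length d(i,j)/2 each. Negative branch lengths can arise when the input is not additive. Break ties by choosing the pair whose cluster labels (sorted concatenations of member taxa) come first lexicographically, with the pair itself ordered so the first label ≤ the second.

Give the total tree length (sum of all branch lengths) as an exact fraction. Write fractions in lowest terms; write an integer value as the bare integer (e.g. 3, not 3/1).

165/4

1. join L+N (d=2, Q=-153) ⇒ LN; edges |L|=23/10, |N|=-3/10
  updated: d(LN,M)=14, d(LN,O)=45/2, d(LN,S)=19/2, d(LN,T)=14, d(LN,W)=29/2
2. join M+W (d=6, Q=-253/2) ⇒ MW; edges |M|=23/16, |W|=73/16
  updated: d(LN,MW)=45/4, d(MW,O)=27, d(MW,S)=21/2, d(MW,T)=17/2
3. join O+S (d=13, Q=-169/2) ⇒ OS; edges |O|=161/12, |S|=-5/12
  updated: d(LN,OS)=19/2, d(MW,OS)=49/4, d(OS,T)=15/2
4. join LN+OS (d=19/2, Q=-45) ⇒ LNOS; edges |LN|=49/8, |OS|=27/8
  updated: d(LNOS,MW)=7, d(LNOS,T)=6
5. join LNOS+MW (d=7, Q=-43/2) ⇒ LMNOSW; edges |LNOS|=9/4, |MW|=19/4
  updated: d(LMNOSW,T)=15/4
6. join LMNOSW+T (d=15/4) ⇒ LMNOSTW; edges |LMNOSW|=15/8, |T|=15/8
final tree: ((((L:23/10,N:-3/10):49/8,(O:161/12,S:-5/12):27/8):9/4,(M:23/16,W:73/16):19/4):15/8,T:15/8)
total length: 165/4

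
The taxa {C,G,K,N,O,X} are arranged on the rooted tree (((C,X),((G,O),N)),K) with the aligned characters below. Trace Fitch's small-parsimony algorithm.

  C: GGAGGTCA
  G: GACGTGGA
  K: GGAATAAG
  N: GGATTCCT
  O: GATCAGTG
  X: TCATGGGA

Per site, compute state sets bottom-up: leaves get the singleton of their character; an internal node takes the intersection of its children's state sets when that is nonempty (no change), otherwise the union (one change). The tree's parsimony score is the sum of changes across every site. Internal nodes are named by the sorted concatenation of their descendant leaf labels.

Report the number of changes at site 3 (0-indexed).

4

CX@0: {G} ∪ {T} = {G,T} (union, +1)
GO@0: {G} ∩ {G} = {G} (intersection, +0)
GNO@0: {G} ∩ {G} = {G} (intersection, +0)
CGNOX@0: {G,T} ∩ {G} = {G} (intersection, +0)
CGKNOX@0: {G} ∩ {G} = {G} (intersection, +0)
CX@1: {G} ∪ {C} = {C,G} (union, +1)
GO@1: {A} ∩ {A} = {A} (intersection, +0)
GNO@1: {A} ∪ {G} = {A,G} (union, +1)
CGNOX@1: {C,G} ∩ {A,G} = {G} (intersection, +0)
CGKNOX@1: {G} ∩ {G} = {G} (intersection, +0)
CX@2: {A} ∩ {A} = {A} (intersection, +0)
GO@2: {C} ∪ {T} = {C,T} (union, +1)
GNO@2: {C,T} ∪ {A} = {A,C,T} (union, +1)
CGNOX@2: {A} ∩ {A,C,T} = {A} (intersection, +0)
CGKNOX@2: {A} ∩ {A} = {A} (intersection, +0)
CX@3: {G} ∪ {T} = {G,T} (union, +1)
GO@3: {G} ∪ {C} = {C,G} (union, +1)
GNO@3: {C,G} ∪ {T} = {C,G,T} (union, +1)
CGNOX@3: {G,T} ∩ {C,G,T} = {G,T} (intersection, +0)
CGKNOX@3: {G,T} ∪ {A} = {A,G,T} (union, +1)
CX@4: {G} ∩ {G} = {G} (intersection, +0)
GO@4: {T} ∪ {A} = {A,T} (union, +1)
GNO@4: {A,T} ∩ {T} = {T} (intersection, +0)
CGNOX@4: {G} ∪ {T} = {G,T} (union, +1)
CGKNOX@4: {G,T} ∩ {T} = {T} (intersection, +0)
CX@5: {T} ∪ {G} = {G,T} (union, +1)
GO@5: {G} ∩ {G} = {G} (intersection, +0)
GNO@5: {G} ∪ {C} = {C,G} (union, +1)
CGNOX@5: {G,T} ∩ {C,G} = {G} (intersection, +0)
CGKNOX@5: {G} ∪ {A} = {A,G} (union, +1)
CX@6: {C} ∪ {G} = {C,G} (union, +1)
GO@6: {G} ∪ {T} = {G,T} (union, +1)
GNO@6: {G,T} ∪ {C} = {C,G,T} (union, +1)
CGNOX@6: {C,G} ∩ {C,G,T} = {C,G} (intersection, +0)
CGKNOX@6: {C,G} ∪ {A} = {A,C,G} (union, +1)
CX@7: {A} ∩ {A} = {A} (intersection, +0)
GO@7: {A} ∪ {G} = {A,G} (union, +1)
GNO@7: {A,G} ∪ {T} = {A,G,T} (union, +1)
CGNOX@7: {A} ∩ {A,G,T} = {A} (intersection, +0)
CGKNOX@7: {A} ∪ {G} = {A,G} (union, +1)
per-site changes: [1, 2, 2, 4, 2, 3, 4, 3]; total = 21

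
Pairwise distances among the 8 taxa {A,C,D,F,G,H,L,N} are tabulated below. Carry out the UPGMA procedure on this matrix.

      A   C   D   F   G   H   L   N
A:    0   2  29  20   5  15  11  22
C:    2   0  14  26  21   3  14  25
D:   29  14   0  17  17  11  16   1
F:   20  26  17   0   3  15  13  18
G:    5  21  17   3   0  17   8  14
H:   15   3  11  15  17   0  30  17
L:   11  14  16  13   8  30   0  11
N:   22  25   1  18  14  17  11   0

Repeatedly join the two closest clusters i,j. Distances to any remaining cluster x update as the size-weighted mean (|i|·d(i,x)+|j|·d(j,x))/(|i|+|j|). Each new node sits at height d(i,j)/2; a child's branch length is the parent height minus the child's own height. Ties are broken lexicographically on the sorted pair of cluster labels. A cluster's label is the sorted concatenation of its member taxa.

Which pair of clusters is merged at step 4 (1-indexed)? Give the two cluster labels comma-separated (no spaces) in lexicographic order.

1. join D+N (d=1) ⇒ DN; edges |D|=1/2, |N|=1/2
  updated: d(A,DN)=51/2, d(C,DN)=39/2, d(DN,F)=35/2, d(DN,G)=31/2, d(DN,H)=14, d(DN,L)=27/2
2. join A+C (d=2) ⇒ AC; edges |A|=1, |C|=1
  updated: d(AC,DN)=45/2, d(AC,F)=23, d(AC,G)=13, d(AC,H)=9, d(AC,L)=25/2
3. join F+G (d=3) ⇒ FG; edges |F|=3/2, |G|=3/2
  updated: d(AC,FG)=18, d(DN,FG)=33/2, d(FG,H)=16, d(FG,L)=21/2
4. join AC+H (d=9) ⇒ ACH; edges |AC|=7/2, |H|=9/2
  updated: d(ACH,DN)=59/3, d(ACH,FG)=52/3, d(ACH,L)=55/3
5. join FG+L (d=21/2) ⇒ FGL; edges |FG|=15/4, |L|=21/4
  updated: d(ACH,FGL)=53/3, d(DN,FGL)=31/2
6. join DN+FGL (d=31/2) ⇒ DFGLN; edges |DN|=29/4, |FGL|=5/2
  updated: d(ACH,DFGLN)=277/15
7. join ACH+DFGLN (d=277/15) ⇒ ACDFGHLN; edges |ACH|=71/15, |DFGLN|=89/60
final tree: (((A:1,C:1):7/2,H:9/2):71/15,((D:1/2,N:1/2):29/4,((F:3/2,G:3/2):15/4,L:21/4):5/2):89/60)
total length: 1169/30

AC,H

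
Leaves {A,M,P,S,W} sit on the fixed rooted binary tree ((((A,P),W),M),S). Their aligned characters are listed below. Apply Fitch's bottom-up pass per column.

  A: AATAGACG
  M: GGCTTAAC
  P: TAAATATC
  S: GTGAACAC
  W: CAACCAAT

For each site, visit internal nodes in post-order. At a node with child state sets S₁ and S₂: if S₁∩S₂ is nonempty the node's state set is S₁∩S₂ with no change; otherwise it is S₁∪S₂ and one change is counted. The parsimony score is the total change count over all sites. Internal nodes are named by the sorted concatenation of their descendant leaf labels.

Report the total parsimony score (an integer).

site 0, node AP: A={A} ∪ P={T} → {A,T} (+1)
site 0, node APW: AP={A,T} ∪ W={C} → {A,C,T} (+1)
site 0, node AMPW: APW={A,C,T} ∪ M={G} → {A,C,G,T} (+1)
site 0, node AMPSW: AMPW={A,C,G,T} ∩ S={G} → {G} (+0)
site 1, node AP: A={A} ∩ P={A} → {A} (+0)
site 1, node APW: AP={A} ∩ W={A} → {A} (+0)
site 1, node AMPW: APW={A} ∪ M={G} → {A,G} (+1)
site 1, node AMPSW: AMPW={A,G} ∪ S={T} → {A,G,T} (+1)
site 2, node AP: A={T} ∪ P={A} → {A,T} (+1)
site 2, node APW: AP={A,T} ∩ W={A} → {A} (+0)
site 2, node AMPW: APW={A} ∪ M={C} → {A,C} (+1)
site 2, node AMPSW: AMPW={A,C} ∪ S={G} → {A,C,G} (+1)
site 3, node AP: A={A} ∩ P={A} → {A} (+0)
site 3, node APW: AP={A} ∪ W={C} → {A,C} (+1)
site 3, node AMPW: APW={A,C} ∪ M={T} → {A,C,T} (+1)
site 3, node AMPSW: AMPW={A,C,T} ∩ S={A} → {A} (+0)
site 4, node AP: A={G} ∪ P={T} → {G,T} (+1)
site 4, node APW: AP={G,T} ∪ W={C} → {C,G,T} (+1)
site 4, node AMPW: APW={C,G,T} ∩ M={T} → {T} (+0)
site 4, node AMPSW: AMPW={T} ∪ S={A} → {A,T} (+1)
site 5, node AP: A={A} ∩ P={A} → {A} (+0)
site 5, node APW: AP={A} ∩ W={A} → {A} (+0)
site 5, node AMPW: APW={A} ∩ M={A} → {A} (+0)
site 5, node AMPSW: AMPW={A} ∪ S={C} → {A,C} (+1)
site 6, node AP: A={C} ∪ P={T} → {C,T} (+1)
site 6, node APW: AP={C,T} ∪ W={A} → {A,C,T} (+1)
site 6, node AMPW: APW={A,C,T} ∩ M={A} → {A} (+0)
site 6, node AMPSW: AMPW={A} ∩ S={A} → {A} (+0)
site 7, node AP: A={G} ∪ P={C} → {C,G} (+1)
site 7, node APW: AP={C,G} ∪ W={T} → {C,G,T} (+1)
site 7, node AMPW: APW={C,G,T} ∩ M={C} → {C} (+0)
site 7, node AMPSW: AMPW={C} ∩ S={C} → {C} (+0)
per-site changes: [3, 2, 3, 2, 3, 1, 2, 2]; total = 18

18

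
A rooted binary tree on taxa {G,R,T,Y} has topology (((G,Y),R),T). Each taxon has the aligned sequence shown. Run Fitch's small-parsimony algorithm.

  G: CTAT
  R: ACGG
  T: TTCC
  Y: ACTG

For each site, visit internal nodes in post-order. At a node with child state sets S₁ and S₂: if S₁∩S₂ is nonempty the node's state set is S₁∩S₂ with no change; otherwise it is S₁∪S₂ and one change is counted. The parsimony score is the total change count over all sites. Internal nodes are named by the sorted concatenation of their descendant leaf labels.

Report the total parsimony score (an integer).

site 0, node GY: G={C} ∪ Y={A} → {A,C} (+1)
site 0, node GRY: GY={A,C} ∩ R={A} → {A} (+0)
site 0, node GRTY: GRY={A} ∪ T={T} → {A,T} (+1)
site 1, node GY: G={T} ∪ Y={C} → {C,T} (+1)
site 1, node GRY: GY={C,T} ∩ R={C} → {C} (+0)
site 1, node GRTY: GRY={C} ∪ T={T} → {C,T} (+1)
site 2, node GY: G={A} ∪ Y={T} → {A,T} (+1)
site 2, node GRY: GY={A,T} ∪ R={G} → {A,G,T} (+1)
site 2, node GRTY: GRY={A,G,T} ∪ T={C} → {A,C,G,T} (+1)
site 3, node GY: G={T} ∪ Y={G} → {G,T} (+1)
site 3, node GRY: GY={G,T} ∩ R={G} → {G} (+0)
site 3, node GRTY: GRY={G} ∪ T={C} → {C,G} (+1)
per-site changes: [2, 2, 3, 2]; total = 9

9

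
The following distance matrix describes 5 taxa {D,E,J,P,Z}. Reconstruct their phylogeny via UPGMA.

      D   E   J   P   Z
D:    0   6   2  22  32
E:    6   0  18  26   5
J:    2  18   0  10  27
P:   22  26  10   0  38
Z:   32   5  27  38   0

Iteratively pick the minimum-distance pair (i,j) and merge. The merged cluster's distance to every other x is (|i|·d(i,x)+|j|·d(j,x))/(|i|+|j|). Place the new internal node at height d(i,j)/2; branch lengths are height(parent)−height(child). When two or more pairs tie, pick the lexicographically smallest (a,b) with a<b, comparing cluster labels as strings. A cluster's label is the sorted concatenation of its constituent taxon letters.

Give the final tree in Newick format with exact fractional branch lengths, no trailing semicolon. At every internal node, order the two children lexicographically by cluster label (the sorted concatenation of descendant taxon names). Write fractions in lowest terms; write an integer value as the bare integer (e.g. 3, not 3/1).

step 1: merge (D,J) at d=2; branch lengths D→1, J→1; new cluster DJ
  updated: d(DJ,E)=12, d(DJ,P)=16, d(DJ,Z)=59/2
step 2: merge (E,Z) at d=5; branch lengths E→5/2, Z→5/2; new cluster EZ
  updated: d(DJ,EZ)=83/4, d(EZ,P)=32
step 3: merge (DJ,P) at d=16; branch lengths DJ→7, P→8; new cluster DJP
  updated: d(DJP,EZ)=49/2
step 4: merge (DJP,EZ) at d=49/2; branch lengths DJP→17/4, EZ→39/4; new cluster DEJPZ
final tree: (((D:1,J:1):7,P:8):17/4,(E:5/2,Z:5/2):39/4)
total length: 36

(((D:1,J:1):7,P:8):17/4,(E:5/2,Z:5/2):39/4)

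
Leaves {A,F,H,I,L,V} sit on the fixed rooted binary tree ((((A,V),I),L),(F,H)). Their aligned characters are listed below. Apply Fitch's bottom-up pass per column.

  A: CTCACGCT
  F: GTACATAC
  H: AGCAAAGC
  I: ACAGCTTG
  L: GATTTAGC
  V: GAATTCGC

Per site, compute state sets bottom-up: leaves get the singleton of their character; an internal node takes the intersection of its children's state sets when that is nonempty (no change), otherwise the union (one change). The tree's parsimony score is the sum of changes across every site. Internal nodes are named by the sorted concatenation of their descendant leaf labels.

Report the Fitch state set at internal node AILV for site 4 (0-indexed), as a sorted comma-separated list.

C,T

site 0, node AV: A={C} ∪ V={G} → {C,G} (+1)
site 0, node AIV: AV={C,G} ∪ I={A} → {A,C,G} (+1)
site 0, node AILV: AIV={A,C,G} ∩ L={G} → {G} (+0)
site 0, node FH: F={G} ∪ H={A} → {A,G} (+1)
site 0, node AFHILV: AILV={G} ∩ FH={A,G} → {G} (+0)
site 1, node AV: A={T} ∪ V={A} → {A,T} (+1)
site 1, node AIV: AV={A,T} ∪ I={C} → {A,C,T} (+1)
site 1, node AILV: AIV={A,C,T} ∩ L={A} → {A} (+0)
site 1, node FH: F={T} ∪ H={G} → {G,T} (+1)
site 1, node AFHILV: AILV={A} ∪ FH={G,T} → {A,G,T} (+1)
site 2, node AV: A={C} ∪ V={A} → {A,C} (+1)
site 2, node AIV: AV={A,C} ∩ I={A} → {A} (+0)
site 2, node AILV: AIV={A} ∪ L={T} → {A,T} (+1)
site 2, node FH: F={A} ∪ H={C} → {A,C} (+1)
site 2, node AFHILV: AILV={A,T} ∩ FH={A,C} → {A} (+0)
site 3, node AV: A={A} ∪ V={T} → {A,T} (+1)
site 3, node AIV: AV={A,T} ∪ I={G} → {A,G,T} (+1)
site 3, node AILV: AIV={A,G,T} ∩ L={T} → {T} (+0)
site 3, node FH: F={C} ∪ H={A} → {A,C} (+1)
site 3, node AFHILV: AILV={T} ∪ FH={A,C} → {A,C,T} (+1)
site 4, node AV: A={C} ∪ V={T} → {C,T} (+1)
site 4, node AIV: AV={C,T} ∩ I={C} → {C} (+0)
site 4, node AILV: AIV={C} ∪ L={T} → {C,T} (+1)
site 4, node FH: F={A} ∩ H={A} → {A} (+0)
site 4, node AFHILV: AILV={C,T} ∪ FH={A} → {A,C,T} (+1)
site 5, node AV: A={G} ∪ V={C} → {C,G} (+1)
site 5, node AIV: AV={C,G} ∪ I={T} → {C,G,T} (+1)
site 5, node AILV: AIV={C,G,T} ∪ L={A} → {A,C,G,T} (+1)
site 5, node FH: F={T} ∪ H={A} → {A,T} (+1)
site 5, node AFHILV: AILV={A,C,G,T} ∩ FH={A,T} → {A,T} (+0)
site 6, node AV: A={C} ∪ V={G} → {C,G} (+1)
site 6, node AIV: AV={C,G} ∪ I={T} → {C,G,T} (+1)
site 6, node AILV: AIV={C,G,T} ∩ L={G} → {G} (+0)
site 6, node FH: F={A} ∪ H={G} → {A,G} (+1)
site 6, node AFHILV: AILV={G} ∩ FH={A,G} → {G} (+0)
site 7, node AV: A={T} ∪ V={C} → {C,T} (+1)
site 7, node AIV: AV={C,T} ∪ I={G} → {C,G,T} (+1)
site 7, node AILV: AIV={C,G,T} ∩ L={C} → {C} (+0)
site 7, node FH: F={C} ∩ H={C} → {C} (+0)
site 7, node AFHILV: AILV={C} ∩ FH={C} → {C} (+0)
per-site changes: [3, 4, 3, 4, 3, 4, 3, 2]; total = 26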